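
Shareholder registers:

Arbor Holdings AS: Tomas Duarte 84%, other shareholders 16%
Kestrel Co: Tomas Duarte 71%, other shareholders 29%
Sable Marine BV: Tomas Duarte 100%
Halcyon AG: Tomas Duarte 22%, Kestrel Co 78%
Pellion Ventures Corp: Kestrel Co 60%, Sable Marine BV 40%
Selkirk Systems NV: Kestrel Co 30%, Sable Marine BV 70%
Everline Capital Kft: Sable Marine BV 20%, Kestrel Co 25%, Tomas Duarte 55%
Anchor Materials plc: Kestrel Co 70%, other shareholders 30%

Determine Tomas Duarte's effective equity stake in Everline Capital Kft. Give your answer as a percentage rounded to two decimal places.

92.75%

Tomas reaches Everline along 3 paths.
Via Sable: 100% × 20% = 20%.
Via Kestrel: 71% × 25% = 17.75%.
Direct stake: 55% = 55%.
Total: 20% + 17.75% + 55% = 92.75%.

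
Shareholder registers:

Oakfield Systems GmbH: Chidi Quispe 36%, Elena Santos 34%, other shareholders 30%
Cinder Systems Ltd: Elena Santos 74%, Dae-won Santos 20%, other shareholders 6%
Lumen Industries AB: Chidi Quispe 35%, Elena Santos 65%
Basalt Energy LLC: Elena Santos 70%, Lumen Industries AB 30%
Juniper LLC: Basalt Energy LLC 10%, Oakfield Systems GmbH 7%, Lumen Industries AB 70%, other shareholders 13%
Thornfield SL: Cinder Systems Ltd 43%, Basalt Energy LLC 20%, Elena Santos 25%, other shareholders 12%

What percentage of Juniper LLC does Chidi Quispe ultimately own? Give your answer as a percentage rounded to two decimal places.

Chidi reaches Juniper along 3 paths.
Via Lumen → Basalt: 35% × 30% × 10% = 1.05%.
Via Oakfield: 36% × 7% = 2.52%.
Via Lumen: 35% × 70% = 24.5%.
Total: 1.05% + 2.52% + 24.5% = 28.07%.

28.07%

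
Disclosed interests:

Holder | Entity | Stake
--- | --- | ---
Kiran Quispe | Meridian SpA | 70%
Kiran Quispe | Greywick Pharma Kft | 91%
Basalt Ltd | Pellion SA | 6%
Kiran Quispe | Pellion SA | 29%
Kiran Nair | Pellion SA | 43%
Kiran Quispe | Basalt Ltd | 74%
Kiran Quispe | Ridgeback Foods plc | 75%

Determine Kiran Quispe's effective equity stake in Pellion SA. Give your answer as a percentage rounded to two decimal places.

33.44%

Kiran Quispe reaches Pellion along 2 paths.
Via Basalt: 74% × 6% = 4.44%.
Direct stake: 29% = 29%.
Total: 4.44% + 29% = 33.44%.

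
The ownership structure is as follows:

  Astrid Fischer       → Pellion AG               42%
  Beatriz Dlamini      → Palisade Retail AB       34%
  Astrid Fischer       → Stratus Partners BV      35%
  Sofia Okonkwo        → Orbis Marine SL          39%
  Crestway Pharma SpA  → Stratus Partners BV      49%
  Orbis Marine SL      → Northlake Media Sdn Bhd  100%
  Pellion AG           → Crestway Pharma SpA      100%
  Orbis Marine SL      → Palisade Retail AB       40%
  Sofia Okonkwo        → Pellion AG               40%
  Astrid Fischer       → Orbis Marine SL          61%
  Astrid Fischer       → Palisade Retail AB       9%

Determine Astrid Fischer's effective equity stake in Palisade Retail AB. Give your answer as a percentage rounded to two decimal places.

33.40%

Astrid reaches Palisade along 2 paths.
Via Orbis: 61% × 40% = 24.4%.
Direct stake: 9% = 9%.
Total: 24.4% + 9% = 33.4%.
Rounded: 33.40%.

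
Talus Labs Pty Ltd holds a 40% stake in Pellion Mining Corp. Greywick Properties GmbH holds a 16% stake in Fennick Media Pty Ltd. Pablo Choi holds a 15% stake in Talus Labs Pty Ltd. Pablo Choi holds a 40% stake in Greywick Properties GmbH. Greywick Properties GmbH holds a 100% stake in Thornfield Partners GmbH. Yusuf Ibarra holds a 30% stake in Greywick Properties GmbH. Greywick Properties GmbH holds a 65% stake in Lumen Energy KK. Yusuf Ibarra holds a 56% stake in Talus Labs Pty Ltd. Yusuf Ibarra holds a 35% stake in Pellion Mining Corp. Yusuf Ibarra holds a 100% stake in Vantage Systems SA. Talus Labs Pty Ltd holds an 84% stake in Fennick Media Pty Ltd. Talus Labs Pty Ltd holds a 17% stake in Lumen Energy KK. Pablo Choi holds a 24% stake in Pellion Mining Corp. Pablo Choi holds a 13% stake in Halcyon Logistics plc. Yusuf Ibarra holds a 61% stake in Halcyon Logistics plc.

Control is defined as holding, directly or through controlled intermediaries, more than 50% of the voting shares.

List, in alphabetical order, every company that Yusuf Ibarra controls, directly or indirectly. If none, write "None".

Fennick Media Pty Ltd, Halcyon Logistics plc, Pellion Mining Corp, Talus Labs Pty Ltd, Vantage Systems SA

Yusuf holds 56% of Talus, so Yusuf controls Talus.
Yusuf holds 61% of Halcyon, so Yusuf controls Halcyon.
Yusuf and Talus together hold 35% + 40% = 75% of Pellion, so Yusuf controls Pellion.
Talus holds 84% of Fennick, so Yusuf controls Fennick.
Yusuf holds 100% of Vantage, so Yusuf controls Vantage.
No other company's threshold is met.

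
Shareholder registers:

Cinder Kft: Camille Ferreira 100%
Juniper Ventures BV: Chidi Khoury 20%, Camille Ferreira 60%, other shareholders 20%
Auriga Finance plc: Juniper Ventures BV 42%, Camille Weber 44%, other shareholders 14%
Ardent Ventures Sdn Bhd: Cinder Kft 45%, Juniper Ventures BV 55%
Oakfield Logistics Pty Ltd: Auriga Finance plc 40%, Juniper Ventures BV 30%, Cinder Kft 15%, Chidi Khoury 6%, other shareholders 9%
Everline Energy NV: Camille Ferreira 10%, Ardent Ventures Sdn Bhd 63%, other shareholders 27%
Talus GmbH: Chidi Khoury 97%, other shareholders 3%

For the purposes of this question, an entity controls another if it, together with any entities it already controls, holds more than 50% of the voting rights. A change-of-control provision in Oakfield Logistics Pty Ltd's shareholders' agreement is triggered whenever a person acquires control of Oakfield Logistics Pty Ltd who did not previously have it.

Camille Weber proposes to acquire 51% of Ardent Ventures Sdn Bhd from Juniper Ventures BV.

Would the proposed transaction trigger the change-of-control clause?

The purchase adds only to Camille Weber's holdings (Juniper's stake shrinks), so Camille Weber is the only person who could newly come to control Oakfield.
Camille Weber's largest direct stake is 44% in Auriga, which does not meet the threshold, so Camille Weber controls no company.
Neither Camille Weber nor any entity Camille Weber controls holds any voting interest in Oakfield.
So before the transaction, Camille Weber does not control Oakfield.
After the purchase, Camille Weber holds 51% of Ardent directly, and Juniper's stake falls to 4%.
Camille Weber holds 51% of Ardent, so Camille Weber controls Ardent.
Ardent holds 63% of Everline, so Camille Weber controls Everline.
After the transaction, neither Camille Weber nor any entity Camille Weber controls holds a voting interest in Oakfield, so Camille Weber still does not control it.
No new person acquires control, so the clause is not triggered.

No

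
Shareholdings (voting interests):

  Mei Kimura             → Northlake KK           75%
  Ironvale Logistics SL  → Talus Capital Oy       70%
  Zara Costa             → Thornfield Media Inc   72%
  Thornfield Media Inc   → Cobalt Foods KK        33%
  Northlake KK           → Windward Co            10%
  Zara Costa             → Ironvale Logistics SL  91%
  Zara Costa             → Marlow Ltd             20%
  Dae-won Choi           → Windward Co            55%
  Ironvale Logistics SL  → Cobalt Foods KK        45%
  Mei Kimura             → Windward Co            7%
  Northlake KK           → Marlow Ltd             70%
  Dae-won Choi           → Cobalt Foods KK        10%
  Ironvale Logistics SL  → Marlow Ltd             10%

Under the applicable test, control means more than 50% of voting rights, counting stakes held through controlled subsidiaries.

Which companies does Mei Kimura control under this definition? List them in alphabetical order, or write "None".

Marlow Ltd, Northlake KK

Mei holds 75% of Northlake, so Mei controls Northlake.
Northlake holds 70% of Marlow, so Mei controls Marlow.
No other company's threshold is met.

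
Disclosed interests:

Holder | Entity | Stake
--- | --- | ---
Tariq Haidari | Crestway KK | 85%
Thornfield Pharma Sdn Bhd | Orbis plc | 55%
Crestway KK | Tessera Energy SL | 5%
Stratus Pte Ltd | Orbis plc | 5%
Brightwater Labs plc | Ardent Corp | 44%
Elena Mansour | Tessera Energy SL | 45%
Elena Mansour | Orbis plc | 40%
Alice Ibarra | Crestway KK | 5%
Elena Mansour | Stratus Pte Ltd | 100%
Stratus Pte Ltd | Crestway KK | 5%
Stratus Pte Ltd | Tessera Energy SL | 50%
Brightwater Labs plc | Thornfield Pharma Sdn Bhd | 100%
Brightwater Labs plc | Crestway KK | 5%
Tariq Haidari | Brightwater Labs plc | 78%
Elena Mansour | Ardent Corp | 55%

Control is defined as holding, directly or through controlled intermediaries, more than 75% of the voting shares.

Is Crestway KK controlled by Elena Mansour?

Elena holds 100% of Stratus, so Elena controls Stratus.
Stratus and Elena together hold 50% + 45% = 95% of Tessera, so Elena controls Tessera.
In Crestway, Elena's side holds only 5%, not > 75%.
So Elena does not control Crestway.

No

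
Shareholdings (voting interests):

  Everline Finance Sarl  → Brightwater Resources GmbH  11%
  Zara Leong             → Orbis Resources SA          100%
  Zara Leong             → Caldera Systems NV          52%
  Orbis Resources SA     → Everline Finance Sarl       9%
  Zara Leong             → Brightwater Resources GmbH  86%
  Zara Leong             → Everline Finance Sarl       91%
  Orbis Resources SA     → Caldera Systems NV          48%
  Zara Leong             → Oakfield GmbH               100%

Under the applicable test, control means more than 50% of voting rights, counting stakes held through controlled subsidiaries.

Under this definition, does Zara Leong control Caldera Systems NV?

Yes

Zara holds 100% of Orbis, so Zara controls Orbis.
Zara and Orbis together hold 52% + 48% = 100% of Caldera, so Zara controls Caldera.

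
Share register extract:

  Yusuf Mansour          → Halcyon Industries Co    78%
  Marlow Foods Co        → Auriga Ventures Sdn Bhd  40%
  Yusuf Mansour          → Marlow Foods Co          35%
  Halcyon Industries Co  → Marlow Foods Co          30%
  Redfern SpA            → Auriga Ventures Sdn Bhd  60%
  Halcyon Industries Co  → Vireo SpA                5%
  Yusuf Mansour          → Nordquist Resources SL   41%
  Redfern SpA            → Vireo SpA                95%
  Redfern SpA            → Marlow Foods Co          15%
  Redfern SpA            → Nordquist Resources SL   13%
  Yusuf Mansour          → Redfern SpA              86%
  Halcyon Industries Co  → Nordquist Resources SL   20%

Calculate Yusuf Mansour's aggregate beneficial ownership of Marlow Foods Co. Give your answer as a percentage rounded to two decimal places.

Yusuf reaches Marlow along 3 paths.
Via Halcyon: 78% × 30% = 23.4%.
Direct stake: 35% = 35%.
Via Redfern: 86% × 15% = 12.9%.
Total: 23.4% + 35% + 12.9% = 71.3%.
Rounded: 71.30%.

71.30%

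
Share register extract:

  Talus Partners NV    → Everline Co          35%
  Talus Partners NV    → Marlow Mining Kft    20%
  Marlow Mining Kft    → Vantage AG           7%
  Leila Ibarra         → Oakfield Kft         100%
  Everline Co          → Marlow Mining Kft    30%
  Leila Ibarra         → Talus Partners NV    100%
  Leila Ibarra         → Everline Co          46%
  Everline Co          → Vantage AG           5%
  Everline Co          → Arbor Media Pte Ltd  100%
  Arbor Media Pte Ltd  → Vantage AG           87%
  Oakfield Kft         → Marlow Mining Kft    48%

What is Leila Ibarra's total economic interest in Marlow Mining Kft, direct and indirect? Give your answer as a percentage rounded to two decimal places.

Leila reaches Marlow along 4 paths.
Via Oakfield: 100% × 48% = 48%.
Via Talus → Everline: 100% × 35% × 30% = 10.5%.
Via Everline: 46% × 30% = 13.8%.
Via Talus: 100% × 20% = 20%.
Total: 48% + 10.5% + 13.8% + 20% = 92.3%.
Rounded: 92.30%.

92.30%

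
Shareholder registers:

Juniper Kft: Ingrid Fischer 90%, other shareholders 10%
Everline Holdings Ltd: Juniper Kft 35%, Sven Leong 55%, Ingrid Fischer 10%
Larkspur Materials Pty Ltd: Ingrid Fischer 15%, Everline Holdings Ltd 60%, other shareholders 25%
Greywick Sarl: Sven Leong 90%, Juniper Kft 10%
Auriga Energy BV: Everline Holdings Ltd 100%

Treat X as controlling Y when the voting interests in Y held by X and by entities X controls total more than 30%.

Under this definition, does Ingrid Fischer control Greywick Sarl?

No

Ingrid holds 90% of Juniper, so Ingrid controls Juniper.
Juniper and Ingrid together hold 35% + 10% = 45% of Everline, so Ingrid controls Everline.
Ingrid and Everline together hold 15% + 60% = 75% of Larkspur, so Ingrid controls Larkspur.
Everline holds 100% of Auriga, so Ingrid controls Auriga.
In Greywick, Ingrid's side holds only 10%, not > 30%.
So Ingrid does not control Greywick.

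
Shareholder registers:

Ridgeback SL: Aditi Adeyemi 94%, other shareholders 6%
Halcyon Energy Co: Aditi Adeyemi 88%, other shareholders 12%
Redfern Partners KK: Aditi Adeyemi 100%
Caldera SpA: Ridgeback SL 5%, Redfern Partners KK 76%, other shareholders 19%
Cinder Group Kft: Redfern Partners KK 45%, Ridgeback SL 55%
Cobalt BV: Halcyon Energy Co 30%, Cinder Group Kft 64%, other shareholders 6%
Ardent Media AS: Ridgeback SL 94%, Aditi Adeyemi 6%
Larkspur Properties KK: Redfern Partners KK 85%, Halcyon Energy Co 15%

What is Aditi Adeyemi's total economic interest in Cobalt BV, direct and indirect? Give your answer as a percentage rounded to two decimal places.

Aditi reaches Cobalt along 3 paths.
Via Halcyon: 88% × 30% = 26.4%.
Via Redfern → Cinder: 100% × 45% × 64% = 28.8%.
Via Ridgeback → Cinder: 94% × 55% × 64% = 33.088%.
Total: 26.4% + 28.8% + 33.088% = 88.288%.
Rounded: 88.29%.

88.29%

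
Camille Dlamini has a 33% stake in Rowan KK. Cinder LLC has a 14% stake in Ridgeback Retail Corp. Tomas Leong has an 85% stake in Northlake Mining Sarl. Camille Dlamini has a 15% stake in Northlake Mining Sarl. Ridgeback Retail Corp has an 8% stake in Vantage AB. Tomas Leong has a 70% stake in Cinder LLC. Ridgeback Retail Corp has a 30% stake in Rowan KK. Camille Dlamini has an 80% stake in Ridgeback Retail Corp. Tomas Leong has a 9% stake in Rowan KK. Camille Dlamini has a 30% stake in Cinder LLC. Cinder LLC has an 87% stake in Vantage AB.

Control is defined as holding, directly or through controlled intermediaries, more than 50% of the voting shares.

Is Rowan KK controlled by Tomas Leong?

No

Tomas holds 70% of Cinder, so Tomas controls Cinder.
Tomas holds 85% of Northlake, so Tomas controls Northlake.
Cinder holds 87% of Vantage, so Tomas controls Vantage.
In Rowan, Tomas's side holds only 9%, not > 50%.
So Tomas does not control Rowan.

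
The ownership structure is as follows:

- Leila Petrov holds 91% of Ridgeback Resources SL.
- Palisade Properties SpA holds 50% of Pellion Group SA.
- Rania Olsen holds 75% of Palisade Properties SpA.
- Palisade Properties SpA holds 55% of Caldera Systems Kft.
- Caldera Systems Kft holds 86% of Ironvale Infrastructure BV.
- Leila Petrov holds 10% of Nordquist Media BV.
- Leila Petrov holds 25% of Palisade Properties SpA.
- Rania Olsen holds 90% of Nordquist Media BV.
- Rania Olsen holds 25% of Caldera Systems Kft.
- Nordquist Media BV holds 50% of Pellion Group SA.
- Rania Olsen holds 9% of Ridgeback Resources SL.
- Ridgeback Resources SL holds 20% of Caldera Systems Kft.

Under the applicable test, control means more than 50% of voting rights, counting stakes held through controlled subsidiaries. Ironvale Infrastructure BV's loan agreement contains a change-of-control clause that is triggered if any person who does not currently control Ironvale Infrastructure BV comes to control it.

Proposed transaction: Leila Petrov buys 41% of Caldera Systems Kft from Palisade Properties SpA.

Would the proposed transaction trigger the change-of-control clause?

The purchase adds only to Leila's holdings (Palisade's stake shrinks), so Leila is the only person who could newly come to control Ironvale.
Leila holds 91% of Ridgeback, so Leila controls Ridgeback.
Neither Leila nor any entity Leila controls holds any voting interest in Ironvale.
So before the transaction, Leila does not control Ironvale.
After the purchase, Leila holds 41% of Caldera directly, and Palisade's stake falls to 14%.
Ridgeback and Leila together hold 20% + 41% = 61% of Caldera, so Leila controls Caldera.
Caldera holds 86% of Ironvale, so Leila controls Ironvale.
Leila did not control Ironvale before and does after, so the clause is triggered.

Yes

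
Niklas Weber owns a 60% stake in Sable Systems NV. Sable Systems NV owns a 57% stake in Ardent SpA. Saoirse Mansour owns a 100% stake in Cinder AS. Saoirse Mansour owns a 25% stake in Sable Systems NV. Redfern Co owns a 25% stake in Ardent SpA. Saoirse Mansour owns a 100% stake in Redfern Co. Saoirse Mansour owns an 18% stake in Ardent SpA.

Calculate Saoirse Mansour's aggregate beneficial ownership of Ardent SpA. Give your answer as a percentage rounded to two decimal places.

Saoirse reaches Ardent along 3 paths.
Direct stake: 18% = 18%.
Via Sable: 25% × 57% = 14.25%.
Via Redfern: 100% × 25% = 25%.
Total: 18% + 14.25% + 25% = 57.25%.

57.25%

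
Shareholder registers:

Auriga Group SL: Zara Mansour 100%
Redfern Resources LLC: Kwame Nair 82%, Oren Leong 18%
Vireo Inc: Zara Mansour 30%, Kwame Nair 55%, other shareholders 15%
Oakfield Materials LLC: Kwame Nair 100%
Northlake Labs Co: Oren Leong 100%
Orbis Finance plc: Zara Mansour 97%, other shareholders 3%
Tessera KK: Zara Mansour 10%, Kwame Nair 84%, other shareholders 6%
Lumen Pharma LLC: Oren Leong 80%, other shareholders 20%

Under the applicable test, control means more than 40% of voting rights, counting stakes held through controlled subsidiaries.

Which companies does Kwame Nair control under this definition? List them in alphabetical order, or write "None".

Kwame holds 82% of Redfern, so Kwame controls Redfern.
Kwame holds 55% of Vireo, so Kwame controls Vireo.
Kwame holds 100% of Oakfield, so Kwame controls Oakfield.
Kwame holds 84% of Tessera, so Kwame controls Tessera.
No other company's threshold is met.

Oakfield Materials LLC, Redfern Resources LLC, Tessera KK, Vireo Inc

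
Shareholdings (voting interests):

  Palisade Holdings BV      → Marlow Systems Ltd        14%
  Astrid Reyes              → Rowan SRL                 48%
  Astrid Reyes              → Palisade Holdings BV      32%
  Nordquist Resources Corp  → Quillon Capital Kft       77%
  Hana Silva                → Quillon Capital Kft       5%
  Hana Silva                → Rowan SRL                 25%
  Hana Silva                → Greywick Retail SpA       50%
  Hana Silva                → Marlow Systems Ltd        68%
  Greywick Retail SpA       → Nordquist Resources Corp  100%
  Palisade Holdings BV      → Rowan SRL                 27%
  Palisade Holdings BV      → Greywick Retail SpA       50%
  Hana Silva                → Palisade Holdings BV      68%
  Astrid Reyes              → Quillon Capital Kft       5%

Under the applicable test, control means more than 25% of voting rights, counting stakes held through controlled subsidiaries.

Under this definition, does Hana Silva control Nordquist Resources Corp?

Yes

Hana holds 68% of Palisade, so Hana controls Palisade.
Palisade and Hana together hold 50% + 50% = 100% of Greywick, so Hana controls Greywick.
Greywick holds 100% of Nordquist, so Hana controls Nordquist.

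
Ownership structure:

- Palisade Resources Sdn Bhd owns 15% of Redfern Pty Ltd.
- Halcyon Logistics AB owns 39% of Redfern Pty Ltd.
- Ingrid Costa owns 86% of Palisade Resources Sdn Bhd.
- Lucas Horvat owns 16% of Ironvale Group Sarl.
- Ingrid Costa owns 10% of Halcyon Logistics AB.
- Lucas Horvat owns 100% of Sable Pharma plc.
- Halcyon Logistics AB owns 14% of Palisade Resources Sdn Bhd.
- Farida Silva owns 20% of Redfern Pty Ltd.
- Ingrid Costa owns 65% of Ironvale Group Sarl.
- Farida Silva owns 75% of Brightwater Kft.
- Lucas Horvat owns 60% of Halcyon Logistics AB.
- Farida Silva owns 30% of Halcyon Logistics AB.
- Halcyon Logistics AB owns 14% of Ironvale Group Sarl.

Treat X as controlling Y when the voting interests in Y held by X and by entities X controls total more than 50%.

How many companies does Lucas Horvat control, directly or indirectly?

Lucas holds 60% of Halcyon, so Lucas controls Halcyon.
Lucas holds 100% of Sable, so Lucas controls Sable.
No other company's threshold is met.
Lucas controls 2 companies.

2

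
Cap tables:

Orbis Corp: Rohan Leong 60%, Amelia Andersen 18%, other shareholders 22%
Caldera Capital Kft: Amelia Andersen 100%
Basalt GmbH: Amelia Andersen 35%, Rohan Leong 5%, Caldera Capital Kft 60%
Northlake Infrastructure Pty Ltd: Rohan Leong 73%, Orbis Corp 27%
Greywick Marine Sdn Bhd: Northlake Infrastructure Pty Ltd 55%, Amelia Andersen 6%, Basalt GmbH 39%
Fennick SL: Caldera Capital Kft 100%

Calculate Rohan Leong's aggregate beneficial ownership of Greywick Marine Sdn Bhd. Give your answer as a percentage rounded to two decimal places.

51.01%

Rohan reaches Greywick along 3 paths.
Via Northlake: 73% × 55% = 40.15%.
Via Orbis → Northlake: 60% × 27% × 55% = 8.91%.
Via Basalt: 5% × 39% = 1.95%.
Total: 40.15% + 8.91% + 1.95% = 51.01%.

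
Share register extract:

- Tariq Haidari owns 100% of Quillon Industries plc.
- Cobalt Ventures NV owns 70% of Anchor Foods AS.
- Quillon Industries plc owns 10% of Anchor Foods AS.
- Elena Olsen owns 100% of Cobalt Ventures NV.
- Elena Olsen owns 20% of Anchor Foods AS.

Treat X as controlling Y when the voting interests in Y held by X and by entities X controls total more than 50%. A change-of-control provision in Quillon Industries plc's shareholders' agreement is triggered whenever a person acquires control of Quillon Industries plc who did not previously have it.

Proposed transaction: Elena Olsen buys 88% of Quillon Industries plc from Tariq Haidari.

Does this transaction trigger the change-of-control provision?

Yes

The purchase adds only to Elena's holdings (Tariq's stake shrinks), so Elena is the only person who could newly come to control Quillon.
Elena holds 100% of Cobalt, so Elena controls Cobalt.
Elena and Cobalt together hold 20% + 70% = 90% of Anchor, so Elena controls Anchor.
Neither Elena nor any entity Elena controls holds any voting interest in Quillon.
So before the transaction, Elena does not control Quillon.
After the purchase, Elena holds 88% of Quillon directly, and Tariq's stake falls to 12%.
Elena holds 88% of Quillon, so Elena controls Quillon.
Elena did not control Quillon before and does after, so the clause is triggered.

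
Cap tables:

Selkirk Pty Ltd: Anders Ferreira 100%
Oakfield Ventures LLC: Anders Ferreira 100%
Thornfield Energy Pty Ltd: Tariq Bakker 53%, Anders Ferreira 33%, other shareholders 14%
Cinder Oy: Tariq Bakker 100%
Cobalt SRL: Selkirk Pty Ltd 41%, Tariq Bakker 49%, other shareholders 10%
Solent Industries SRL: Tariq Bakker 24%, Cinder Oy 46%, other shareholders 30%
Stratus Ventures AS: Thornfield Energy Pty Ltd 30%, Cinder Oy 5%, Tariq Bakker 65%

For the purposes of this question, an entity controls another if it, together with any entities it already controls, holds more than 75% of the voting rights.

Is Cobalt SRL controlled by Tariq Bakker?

No

Tariq holds 100% of Cinder, so Tariq controls Cinder.
In Cobalt, Tariq's side holds only 49%, not > 75%.
So Tariq does not control Cobalt.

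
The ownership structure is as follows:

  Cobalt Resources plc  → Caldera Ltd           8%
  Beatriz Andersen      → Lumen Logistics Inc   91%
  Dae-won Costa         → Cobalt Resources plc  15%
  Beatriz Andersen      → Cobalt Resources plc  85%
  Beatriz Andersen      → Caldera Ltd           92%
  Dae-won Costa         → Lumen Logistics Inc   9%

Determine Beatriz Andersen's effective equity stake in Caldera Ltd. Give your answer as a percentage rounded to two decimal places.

98.80%

Beatriz reaches Caldera along 2 paths.
Direct stake: 92% = 92%.
Via Cobalt: 85% × 8% = 6.8%.
Total: 92% + 6.8% = 98.8%.
Rounded: 98.80%.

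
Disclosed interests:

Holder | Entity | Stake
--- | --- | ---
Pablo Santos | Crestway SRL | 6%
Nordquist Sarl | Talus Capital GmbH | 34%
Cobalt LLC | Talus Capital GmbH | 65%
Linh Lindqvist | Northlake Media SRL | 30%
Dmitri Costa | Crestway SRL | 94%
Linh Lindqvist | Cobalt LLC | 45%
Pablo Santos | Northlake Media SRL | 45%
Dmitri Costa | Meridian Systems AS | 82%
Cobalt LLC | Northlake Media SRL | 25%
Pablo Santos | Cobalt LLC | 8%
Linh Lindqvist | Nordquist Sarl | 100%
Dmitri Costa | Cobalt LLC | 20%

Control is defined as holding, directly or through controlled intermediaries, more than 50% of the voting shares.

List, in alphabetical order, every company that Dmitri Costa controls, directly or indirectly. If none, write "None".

Crestway SRL, Meridian Systems AS

Dmitri holds 94% of Crestway, so Dmitri controls Crestway.
Dmitri holds 82% of Meridian, so Dmitri controls Meridian.
No other company's threshold is met.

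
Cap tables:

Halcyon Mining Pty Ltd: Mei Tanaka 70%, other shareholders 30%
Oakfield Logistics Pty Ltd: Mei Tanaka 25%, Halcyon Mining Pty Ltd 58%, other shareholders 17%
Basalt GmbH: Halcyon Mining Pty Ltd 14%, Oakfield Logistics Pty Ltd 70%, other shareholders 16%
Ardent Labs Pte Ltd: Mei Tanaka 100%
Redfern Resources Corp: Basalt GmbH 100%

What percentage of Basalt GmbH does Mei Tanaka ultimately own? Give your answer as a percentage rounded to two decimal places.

Mei reaches Basalt along 3 paths.
Via Halcyon: 70% × 14% = 9.8%.
Via Oakfield: 25% × 70% = 17.5%.
Via Halcyon → Oakfield: 70% × 58% × 70% = 28.42%.
Total: 9.8% + 17.5% + 28.42% = 55.72%.

55.72%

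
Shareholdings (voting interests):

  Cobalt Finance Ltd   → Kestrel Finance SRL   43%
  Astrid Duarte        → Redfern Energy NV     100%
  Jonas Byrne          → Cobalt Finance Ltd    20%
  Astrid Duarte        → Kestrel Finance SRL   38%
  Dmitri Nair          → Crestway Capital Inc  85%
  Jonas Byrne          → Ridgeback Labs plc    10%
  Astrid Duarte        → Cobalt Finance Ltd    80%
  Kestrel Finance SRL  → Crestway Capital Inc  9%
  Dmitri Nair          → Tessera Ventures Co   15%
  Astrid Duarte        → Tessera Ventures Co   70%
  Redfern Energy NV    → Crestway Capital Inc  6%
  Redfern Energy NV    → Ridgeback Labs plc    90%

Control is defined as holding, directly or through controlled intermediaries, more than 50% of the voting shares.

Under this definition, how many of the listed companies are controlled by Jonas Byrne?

Jonas's largest direct stake is 20% in Cobalt, which does not meet the threshold.
Jonas controls 0 companies.

0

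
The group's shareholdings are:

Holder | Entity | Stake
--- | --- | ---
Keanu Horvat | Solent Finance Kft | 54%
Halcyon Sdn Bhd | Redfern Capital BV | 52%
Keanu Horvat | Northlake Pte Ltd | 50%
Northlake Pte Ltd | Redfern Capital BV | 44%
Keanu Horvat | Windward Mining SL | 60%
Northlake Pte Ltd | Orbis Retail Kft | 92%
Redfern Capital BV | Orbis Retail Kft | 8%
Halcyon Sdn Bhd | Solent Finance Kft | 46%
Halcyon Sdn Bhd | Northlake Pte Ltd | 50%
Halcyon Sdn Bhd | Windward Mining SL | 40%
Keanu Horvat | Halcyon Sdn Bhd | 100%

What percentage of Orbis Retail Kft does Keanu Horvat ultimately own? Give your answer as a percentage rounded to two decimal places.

99.68%

Keanu reaches Orbis along 5 paths.
Via Northlake: 50% × 92% = 46%.
Via Halcyon → Northlake: 100% × 50% × 92% = 46%.
Via Northlake → Redfern: 50% × 44% × 8% = 1.76%.
Via Halcyon → Northlake → Redfern: 100% × 50% × 44% × 8% = 1.76%.
Via Halcyon → Redfern: 100% × 52% × 8% = 4.16%.
Total: 46% + 46% + 1.76% + 1.76% + 4.16% = 99.68%.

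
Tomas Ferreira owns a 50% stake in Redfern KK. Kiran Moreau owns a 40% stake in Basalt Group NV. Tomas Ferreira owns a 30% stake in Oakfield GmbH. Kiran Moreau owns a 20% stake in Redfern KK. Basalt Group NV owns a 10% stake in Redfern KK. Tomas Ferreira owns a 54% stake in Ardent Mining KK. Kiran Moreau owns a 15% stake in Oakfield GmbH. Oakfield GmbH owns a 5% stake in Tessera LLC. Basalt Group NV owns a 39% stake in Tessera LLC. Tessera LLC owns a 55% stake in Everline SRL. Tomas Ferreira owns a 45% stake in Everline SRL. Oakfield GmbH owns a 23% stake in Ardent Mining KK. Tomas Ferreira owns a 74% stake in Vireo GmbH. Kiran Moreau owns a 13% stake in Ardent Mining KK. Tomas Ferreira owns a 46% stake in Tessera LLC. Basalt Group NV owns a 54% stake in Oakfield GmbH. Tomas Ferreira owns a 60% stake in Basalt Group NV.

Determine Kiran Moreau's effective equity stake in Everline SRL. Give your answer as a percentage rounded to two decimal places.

9.59%

Kiran reaches Everline along 3 paths.
Via Oakfield → Tessera: 15% × 5% × 55% = 0.4125%.
Via Basalt → Oakfield → Tessera: 40% × 54% × 5% × 55% = 0.594%.
Via Basalt → Tessera: 40% × 39% × 55% = 8.58%.
Total: 0.4125% + 0.594% + 8.58% = 9.5865%.
Rounded: 9.59%.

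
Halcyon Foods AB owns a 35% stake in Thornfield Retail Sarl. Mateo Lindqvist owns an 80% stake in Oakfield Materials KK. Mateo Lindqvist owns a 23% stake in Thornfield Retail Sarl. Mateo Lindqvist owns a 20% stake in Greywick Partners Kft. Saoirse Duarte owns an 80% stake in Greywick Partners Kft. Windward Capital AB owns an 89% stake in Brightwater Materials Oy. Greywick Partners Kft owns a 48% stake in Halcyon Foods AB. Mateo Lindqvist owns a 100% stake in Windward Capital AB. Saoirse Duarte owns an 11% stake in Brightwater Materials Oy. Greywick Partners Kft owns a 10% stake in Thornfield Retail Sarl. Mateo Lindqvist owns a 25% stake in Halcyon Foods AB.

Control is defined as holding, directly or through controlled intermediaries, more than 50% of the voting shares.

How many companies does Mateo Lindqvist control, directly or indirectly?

Mateo holds 80% of Oakfield, so Mateo controls Oakfield.
Mateo holds 100% of Windward, so Mateo controls Windward.
Windward holds 89% of Brightwater, so Mateo controls Brightwater.
No other company's threshold is met.
Mateo controls 3 companies.

3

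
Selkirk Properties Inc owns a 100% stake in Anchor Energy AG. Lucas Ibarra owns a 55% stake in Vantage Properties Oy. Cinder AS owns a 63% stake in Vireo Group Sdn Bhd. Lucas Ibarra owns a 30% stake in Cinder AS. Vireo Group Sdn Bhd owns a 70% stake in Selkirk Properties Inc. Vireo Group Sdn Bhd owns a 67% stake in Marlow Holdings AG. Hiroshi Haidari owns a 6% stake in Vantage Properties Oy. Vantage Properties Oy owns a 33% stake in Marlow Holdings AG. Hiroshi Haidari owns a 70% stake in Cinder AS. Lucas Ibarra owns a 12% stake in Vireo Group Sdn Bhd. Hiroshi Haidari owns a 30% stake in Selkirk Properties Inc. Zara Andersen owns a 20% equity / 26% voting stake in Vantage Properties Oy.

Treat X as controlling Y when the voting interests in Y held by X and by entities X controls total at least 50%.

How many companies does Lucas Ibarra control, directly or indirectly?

1

Lucas holds 55% of Vantage, so Lucas controls Vantage.
No other company's threshold is met.
Lucas controls 1 company.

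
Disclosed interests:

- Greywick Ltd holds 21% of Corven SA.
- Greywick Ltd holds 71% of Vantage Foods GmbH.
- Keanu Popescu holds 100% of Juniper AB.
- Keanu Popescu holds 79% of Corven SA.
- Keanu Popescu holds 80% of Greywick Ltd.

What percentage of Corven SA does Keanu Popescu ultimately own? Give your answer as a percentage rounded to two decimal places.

95.80%

Keanu reaches Corven along 2 paths.
Direct stake: 79% = 79%.
Via Greywick: 80% × 21% = 16.8%.
Total: 79% + 16.8% = 95.8%.
Rounded: 95.80%.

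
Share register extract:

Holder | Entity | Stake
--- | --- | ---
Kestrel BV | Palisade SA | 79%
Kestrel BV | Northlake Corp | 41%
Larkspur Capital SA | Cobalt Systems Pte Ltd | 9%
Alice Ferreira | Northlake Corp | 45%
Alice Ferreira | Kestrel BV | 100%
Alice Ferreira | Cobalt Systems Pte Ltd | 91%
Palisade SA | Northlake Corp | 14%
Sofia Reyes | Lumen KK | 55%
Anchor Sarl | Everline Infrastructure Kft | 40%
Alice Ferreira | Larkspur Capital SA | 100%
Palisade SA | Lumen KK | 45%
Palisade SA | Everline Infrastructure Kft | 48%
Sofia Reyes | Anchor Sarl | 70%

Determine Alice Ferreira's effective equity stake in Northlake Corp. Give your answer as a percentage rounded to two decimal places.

Alice reaches Northlake along 3 paths.
Via Kestrel → Palisade: 100% × 79% × 14% = 11.06%.
Direct stake: 45% = 45%.
Via Kestrel: 100% × 41% = 41%.
Total: 11.06% + 45% + 41% = 97.06%.

97.06%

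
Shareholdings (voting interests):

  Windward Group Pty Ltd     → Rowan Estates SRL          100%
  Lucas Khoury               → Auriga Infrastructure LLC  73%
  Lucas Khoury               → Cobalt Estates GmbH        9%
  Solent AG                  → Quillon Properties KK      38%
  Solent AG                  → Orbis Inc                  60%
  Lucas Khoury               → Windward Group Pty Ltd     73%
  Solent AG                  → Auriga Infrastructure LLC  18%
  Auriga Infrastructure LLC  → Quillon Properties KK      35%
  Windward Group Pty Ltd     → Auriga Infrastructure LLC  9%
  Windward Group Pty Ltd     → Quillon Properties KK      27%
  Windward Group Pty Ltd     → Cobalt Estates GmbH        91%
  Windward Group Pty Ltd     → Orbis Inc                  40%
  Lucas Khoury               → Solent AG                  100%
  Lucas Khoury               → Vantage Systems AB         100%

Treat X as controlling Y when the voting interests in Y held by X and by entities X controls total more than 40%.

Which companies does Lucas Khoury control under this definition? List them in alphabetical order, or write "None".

Auriga Infrastructure LLC, Cobalt Estates GmbH, Orbis Inc, Quillon Properties KK, Rowan Estates SRL, Solent AG, Vantage Systems AB, Windward Group Pty Ltd

Lucas holds 100% of Vantage, so Lucas controls Vantage.
Lucas holds 100% of Solent, so Lucas controls Solent.
Lucas holds 73% of Windward, so Lucas controls Windward.
Lucas and Solent and Windward together hold 73% + 18% + 9% = 100% of Auriga, so Lucas controls Auriga.
Lucas and Windward together hold 9% + 91% = 100% of Cobalt, so Lucas controls Cobalt.
Windward holds 100% of Rowan, so Lucas controls Rowan.
Solent and Auriga and Windward together hold 38% + 35% + 27% = 100% of Quillon, so Lucas controls Quillon.
Windward and Solent together hold 40% + 60% = 100% of Orbis, so Lucas controls Orbis.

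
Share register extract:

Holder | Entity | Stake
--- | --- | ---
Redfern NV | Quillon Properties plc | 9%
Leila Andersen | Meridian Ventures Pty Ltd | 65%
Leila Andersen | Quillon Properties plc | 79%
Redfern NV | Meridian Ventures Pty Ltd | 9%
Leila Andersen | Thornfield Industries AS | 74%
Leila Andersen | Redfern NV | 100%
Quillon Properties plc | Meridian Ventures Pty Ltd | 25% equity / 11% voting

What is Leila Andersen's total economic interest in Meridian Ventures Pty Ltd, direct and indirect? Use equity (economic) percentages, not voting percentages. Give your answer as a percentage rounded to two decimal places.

Leila reaches Meridian along 4 paths.
Via Redfern: 100% × 9% = 9%.
Direct stake: 65% = 65%.
Via Redfern → Quillon: 100% × 9% × 25% = 2.25%.
Via Quillon: 79% × 25% = 19.75%.
Total: 9% + 65% + 2.25% + 19.75% = 96%.
Rounded: 96.00%.

96.00%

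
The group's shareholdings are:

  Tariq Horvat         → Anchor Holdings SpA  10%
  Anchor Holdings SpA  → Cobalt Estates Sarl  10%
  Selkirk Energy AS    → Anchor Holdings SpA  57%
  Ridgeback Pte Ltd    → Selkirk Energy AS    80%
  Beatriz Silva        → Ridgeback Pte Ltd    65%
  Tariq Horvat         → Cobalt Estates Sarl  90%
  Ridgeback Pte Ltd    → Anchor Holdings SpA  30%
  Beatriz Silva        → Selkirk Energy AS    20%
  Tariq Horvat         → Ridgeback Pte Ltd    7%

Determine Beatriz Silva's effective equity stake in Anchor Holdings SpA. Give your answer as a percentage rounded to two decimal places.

60.54%

Beatriz reaches Anchor along 3 paths.
Via Ridgeback → Selkirk: 65% × 80% × 57% = 29.64%.
Via Selkirk: 20% × 57% = 11.4%.
Via Ridgeback: 65% × 30% = 19.5%.
Total: 29.64% + 11.4% + 19.5% = 60.54%.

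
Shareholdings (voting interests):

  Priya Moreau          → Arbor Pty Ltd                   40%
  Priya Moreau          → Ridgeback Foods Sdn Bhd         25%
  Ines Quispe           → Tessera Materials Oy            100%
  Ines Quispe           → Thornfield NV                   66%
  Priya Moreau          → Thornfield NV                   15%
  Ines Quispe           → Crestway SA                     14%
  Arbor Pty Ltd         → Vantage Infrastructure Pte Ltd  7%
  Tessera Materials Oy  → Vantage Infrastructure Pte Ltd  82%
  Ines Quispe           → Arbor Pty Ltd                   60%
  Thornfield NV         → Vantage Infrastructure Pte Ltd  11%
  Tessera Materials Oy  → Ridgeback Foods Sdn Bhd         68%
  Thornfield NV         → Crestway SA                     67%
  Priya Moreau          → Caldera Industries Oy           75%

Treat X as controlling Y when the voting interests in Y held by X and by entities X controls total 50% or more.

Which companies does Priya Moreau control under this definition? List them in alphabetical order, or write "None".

Priya holds 75% of Caldera, so Priya controls Caldera.
No other company's threshold is met.

Caldera Industries Oy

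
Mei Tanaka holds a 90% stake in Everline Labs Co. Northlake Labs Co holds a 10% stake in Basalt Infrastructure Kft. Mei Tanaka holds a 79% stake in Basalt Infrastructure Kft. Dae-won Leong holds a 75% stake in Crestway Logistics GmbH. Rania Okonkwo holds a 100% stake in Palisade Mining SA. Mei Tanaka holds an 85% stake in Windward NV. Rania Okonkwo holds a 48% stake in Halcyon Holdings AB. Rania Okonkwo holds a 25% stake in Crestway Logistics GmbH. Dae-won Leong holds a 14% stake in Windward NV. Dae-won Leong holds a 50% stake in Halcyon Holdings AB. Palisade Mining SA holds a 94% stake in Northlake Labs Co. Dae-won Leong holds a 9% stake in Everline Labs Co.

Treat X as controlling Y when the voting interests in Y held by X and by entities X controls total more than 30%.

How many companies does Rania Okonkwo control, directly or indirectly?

Rania holds 100% of Palisade, so Rania controls Palisade.
Palisade holds 94% of Northlake, so Rania controls Northlake.
Rania holds 48% of Halcyon, so Rania controls Halcyon.
No other company's threshold is met.
Rania controls 3 companies.

3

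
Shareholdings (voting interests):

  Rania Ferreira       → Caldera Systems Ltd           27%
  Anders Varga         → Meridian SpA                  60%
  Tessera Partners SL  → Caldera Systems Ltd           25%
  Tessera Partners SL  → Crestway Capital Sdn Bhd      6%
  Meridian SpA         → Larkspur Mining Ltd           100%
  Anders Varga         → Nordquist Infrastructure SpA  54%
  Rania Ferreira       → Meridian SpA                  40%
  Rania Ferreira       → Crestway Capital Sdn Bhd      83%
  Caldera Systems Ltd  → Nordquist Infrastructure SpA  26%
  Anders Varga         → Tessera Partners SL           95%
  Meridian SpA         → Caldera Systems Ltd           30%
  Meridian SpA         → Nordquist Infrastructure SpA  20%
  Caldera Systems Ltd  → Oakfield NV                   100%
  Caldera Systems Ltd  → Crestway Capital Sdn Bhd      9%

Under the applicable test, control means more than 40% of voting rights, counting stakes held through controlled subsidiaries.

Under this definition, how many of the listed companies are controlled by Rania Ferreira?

Rania holds 83% of Crestway, so Rania controls Crestway.
No other company's threshold is met.
Rania controls 1 company.

1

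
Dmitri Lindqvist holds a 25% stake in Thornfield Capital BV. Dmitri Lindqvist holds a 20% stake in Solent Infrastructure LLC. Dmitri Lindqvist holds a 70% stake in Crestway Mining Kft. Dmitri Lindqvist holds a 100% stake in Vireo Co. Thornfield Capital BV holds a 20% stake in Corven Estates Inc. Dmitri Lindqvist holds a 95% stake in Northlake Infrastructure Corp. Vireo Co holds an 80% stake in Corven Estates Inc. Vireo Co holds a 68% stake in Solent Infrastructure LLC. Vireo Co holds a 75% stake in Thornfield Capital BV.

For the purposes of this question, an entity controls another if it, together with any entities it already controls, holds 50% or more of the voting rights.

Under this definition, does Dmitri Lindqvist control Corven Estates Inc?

Yes

Dmitri holds 100% of Vireo, so Dmitri controls Vireo.
Dmitri and Vireo together hold 25% + 75% = 100% of Thornfield, so Dmitri controls Thornfield.
Thornfield and Vireo together hold 20% + 80% = 100% of Corven, so Dmitri controls Corven.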